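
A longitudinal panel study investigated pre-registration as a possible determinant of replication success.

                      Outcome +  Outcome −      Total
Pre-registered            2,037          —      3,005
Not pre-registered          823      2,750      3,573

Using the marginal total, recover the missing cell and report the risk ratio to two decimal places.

2.94

The missing cell is in the exposed row: 3005 − 2037 = 968.
So a = 2037, b = 968, c = 823, d = 2750.
RR = [a/(a+b)] / [c/(c+d)] = (2037/3005) / (823/3573) = 0.67787/0.23034 = 2.94293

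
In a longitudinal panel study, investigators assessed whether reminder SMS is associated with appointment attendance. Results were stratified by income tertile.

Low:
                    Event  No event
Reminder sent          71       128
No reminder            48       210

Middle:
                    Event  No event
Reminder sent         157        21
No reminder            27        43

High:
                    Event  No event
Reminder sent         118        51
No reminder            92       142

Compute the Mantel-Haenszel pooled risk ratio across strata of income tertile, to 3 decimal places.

RR_MH = Σ(aᵢ·n₀ᵢ/nᵢ) / Σ(cᵢ·n₁ᵢ/nᵢ), with n₁ᵢ = aᵢ+bᵢ (exposed), n₀ᵢ = cᵢ+dᵢ (unexposed), nᵢ = n₁ᵢ+n₀ᵢ.
Stratum 1 (Low): n₁ = 199, n₀ = 258, n = 457; a·n₀/n = 71·258/457 = 40.0832; c·n₁/n = 48·199/457 = 20.9015
Stratum 2 (Middle): n₁ = 178, n₀ = 70, n = 248; a·n₀/n = 157·70/248 = 44.3145; c·n₁/n = 27·178/248 = 19.3790
Stratum 3 (High): n₁ = 169, n₀ = 234, n = 403; a·n₀/n = 118·234/403 = 68.5161; c·n₁/n = 92·169/403 = 38.5806
RR_MH = (40.0832 + 44.3145 + 68.5161) / (20.9015 + 19.3790 + 38.5806) = 152.9138 / 78.8612 = 1.93902

1.939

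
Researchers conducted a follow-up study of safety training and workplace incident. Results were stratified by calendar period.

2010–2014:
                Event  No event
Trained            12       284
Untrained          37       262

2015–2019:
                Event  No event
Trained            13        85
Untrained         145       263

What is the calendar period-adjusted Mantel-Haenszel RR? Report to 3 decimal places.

RR_MH = Σ(aᵢ·n₀ᵢ/nᵢ) / Σ(cᵢ·n₁ᵢ/nᵢ), with n₁ᵢ = aᵢ+bᵢ (exposed), n₀ᵢ = cᵢ+dᵢ (unexposed), nᵢ = n₁ᵢ+n₀ᵢ.
Stratum 1 (2010–2014): n₁ = 296, n₀ = 299, n = 595; a·n₀/n = 12·299/595 = 6.0303; c·n₁/n = 37·296/595 = 18.4067
Stratum 2 (2015–2019): n₁ = 98, n₀ = 408, n = 506; a·n₀/n = 13·408/506 = 10.4822; c·n₁/n = 145·98/506 = 28.0830
RR_MH = (6.0303 + 10.4822) / (18.4067 + 28.0830) = 16.5125 / 46.4897 = 0.35519

0.355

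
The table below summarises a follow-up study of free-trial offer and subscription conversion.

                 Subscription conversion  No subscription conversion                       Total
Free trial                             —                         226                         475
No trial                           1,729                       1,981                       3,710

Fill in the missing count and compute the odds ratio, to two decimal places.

The missing cell is in the exposed row: 475 − 226 = 249.
So a = 249, b = 226, c = 1729, d = 1981.
OR = (a·d)/(b·c) = (249 × 1981) / (226 × 1729) = 493269 / 390754 = 1.26235

1.26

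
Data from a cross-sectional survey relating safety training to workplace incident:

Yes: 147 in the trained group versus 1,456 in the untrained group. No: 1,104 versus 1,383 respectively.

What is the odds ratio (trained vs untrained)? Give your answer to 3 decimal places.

From the description: a = 147, b = 1104, c = 1456, d = 1383.
OR = (a·d)/(b·c) = (147 × 1383) / (1104 × 1456) = 203301 / 1607424 = 0.12648
Exposure is associated with lower odds of workplace incident (OR = 0.13 < 1).

0.126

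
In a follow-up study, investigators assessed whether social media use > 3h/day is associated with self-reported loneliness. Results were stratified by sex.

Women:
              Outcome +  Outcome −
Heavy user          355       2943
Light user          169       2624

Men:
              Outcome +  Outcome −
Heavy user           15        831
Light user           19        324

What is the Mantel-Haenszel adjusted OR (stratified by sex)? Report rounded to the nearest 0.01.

1.65

OR_MH = Σ(aᵢdᵢ/nᵢ) / Σ(bᵢcᵢ/nᵢ), where nᵢ is the stratum total.
Stratum 1 (Women): n = 6091; a·d/n = 355·2624/6091 = 152.9338; b·c/n = 2943·169/6091 = 81.6560
Stratum 2 (Men): n = 1189; a·d/n = 15·324/1189 = 4.0875; b·c/n = 831·19/1189 = 13.2792
OR_MH = (152.9338 + 4.0875) / (81.6560 + 13.2792) = 157.0213 / 94.9353 = 1.65398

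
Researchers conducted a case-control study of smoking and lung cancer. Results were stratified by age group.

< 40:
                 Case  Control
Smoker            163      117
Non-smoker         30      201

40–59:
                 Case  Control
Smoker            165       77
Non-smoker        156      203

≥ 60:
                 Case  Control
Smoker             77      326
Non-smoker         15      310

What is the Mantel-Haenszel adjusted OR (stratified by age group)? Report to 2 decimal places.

4.55

OR_MH = Σ(aᵢdᵢ/nᵢ) / Σ(bᵢcᵢ/nᵢ), where nᵢ is the stratum total.
Stratum 1 (< 40): n = 511; a·d/n = 163·201/511 = 64.1155; b·c/n = 117·30/511 = 6.8689
Stratum 2 (40–59): n = 601; a·d/n = 165·203/601 = 55.7321; b·c/n = 77·156/601 = 19.9867
Stratum 3 (≥ 60): n = 728; a·d/n = 77·310/728 = 32.7885; b·c/n = 326·15/728 = 6.7170
OR_MH = (64.1155 + 55.7321 + 32.7885) / (6.8689 + 19.9867 + 6.7170) = 152.6360 / 33.5726 = 4.54645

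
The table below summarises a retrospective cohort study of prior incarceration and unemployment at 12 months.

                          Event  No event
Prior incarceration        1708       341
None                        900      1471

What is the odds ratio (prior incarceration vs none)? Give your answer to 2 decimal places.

8.19

Cells: a = 1708, b = 341, c = 900, d = 1471.
OR = (a·d)/(b·c) = (1708 × 1471) / (341 × 900) = 2512468 / 306900 = 8.18660
The odds of unemployment at 12 months are about 8.19 times as high in the prior incarceration group.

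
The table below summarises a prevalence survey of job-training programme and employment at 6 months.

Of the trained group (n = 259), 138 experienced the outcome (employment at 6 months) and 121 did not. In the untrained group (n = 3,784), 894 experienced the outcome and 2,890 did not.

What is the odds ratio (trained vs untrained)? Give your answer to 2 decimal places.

3.69

From the description: a = 138, b = 121, c = 894, d = 2890.
OR = (a·d)/(b·c) = (138 × 2890) / (121 × 894) = 398820 / 108174 = 3.68684
The odds of employment at 6 months are about 3.69 times as high in the trained group.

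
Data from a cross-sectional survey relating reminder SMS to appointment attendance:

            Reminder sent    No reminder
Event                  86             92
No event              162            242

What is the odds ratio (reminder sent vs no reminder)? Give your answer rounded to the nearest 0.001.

Reading the table with exposure as columns: a = 86 (Reminder sent, case), b = 162 (Reminder sent, non-case), c = 92 (No reminder, case), d = 242.
OR = (a·d)/(b·c) = (86 × 242) / (162 × 92) = 20812 / 14904 = 1.39640
The odds of appointment attendance are about 1.40 times as high in the reminder sent group.

1.396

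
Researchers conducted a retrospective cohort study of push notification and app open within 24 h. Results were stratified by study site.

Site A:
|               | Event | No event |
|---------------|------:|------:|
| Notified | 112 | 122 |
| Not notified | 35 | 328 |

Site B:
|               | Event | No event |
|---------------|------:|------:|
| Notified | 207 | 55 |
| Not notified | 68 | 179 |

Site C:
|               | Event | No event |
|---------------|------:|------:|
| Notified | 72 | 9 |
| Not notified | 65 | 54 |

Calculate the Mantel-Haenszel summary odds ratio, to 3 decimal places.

OR_MH = Σ(aᵢdᵢ/nᵢ) / Σ(bᵢcᵢ/nᵢ), where nᵢ is the stratum total.
Stratum 1 (Site A): n = 597; a·d/n = 112·328/597 = 61.5343; b·c/n = 122·35/597 = 7.1524
Stratum 2 (Site B): n = 509; a·d/n = 207·179/509 = 72.7957; b·c/n = 55·68/509 = 7.3477
Stratum 3 (Site C): n = 200; a·d/n = 72·54/200 = 19.4400; b·c/n = 9·65/200 = 2.9250
OR_MH = (61.5343 + 72.7957 + 19.4400) / (7.1524 + 7.3477 + 2.9250) = 153.7700 / 17.4252 = 8.82459

8.825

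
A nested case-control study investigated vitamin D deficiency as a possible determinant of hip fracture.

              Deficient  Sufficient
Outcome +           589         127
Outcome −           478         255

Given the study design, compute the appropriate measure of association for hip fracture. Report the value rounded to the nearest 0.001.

Reading the table with exposure as columns: a = 589 (Deficient, case), b = 478 (Deficient, non-case), c = 127 (Sufficient, case), d = 255.
This is a nested case-control study: participants were sampled on outcome status, so risks in the source population cannot be estimated directly — relative risk is not valid here. The odds ratio is the appropriate measure.
OR = (a·d)/(b·c) = (589 × 255) / (478 × 127) = 150195 / 60706 = 2.47414

2.474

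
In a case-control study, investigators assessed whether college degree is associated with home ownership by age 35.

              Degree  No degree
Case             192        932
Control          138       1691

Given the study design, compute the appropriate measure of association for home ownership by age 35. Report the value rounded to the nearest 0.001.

Reading the table with exposure as columns: a = 192 (Degree, case), b = 138 (Degree, non-case), c = 932 (No degree, case), d = 1691.
This is a case-control study: participants were sampled on outcome status, so risks in the source population cannot be estimated directly — relative risk is not valid here. The odds ratio is the appropriate measure.
OR = (a·d)/(b·c) = (192 × 1691) / (138 × 932) = 324672 / 128616 = 2.52435

2.524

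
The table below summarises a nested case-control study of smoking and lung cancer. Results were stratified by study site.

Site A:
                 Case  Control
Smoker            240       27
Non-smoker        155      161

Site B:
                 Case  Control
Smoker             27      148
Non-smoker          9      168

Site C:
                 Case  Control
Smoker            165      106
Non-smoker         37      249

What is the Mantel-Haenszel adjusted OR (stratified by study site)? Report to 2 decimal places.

OR_MH = Σ(aᵢdᵢ/nᵢ) / Σ(bᵢcᵢ/nᵢ), where nᵢ is the stratum total.
Stratum 1 (Site A): n = 583; a·d/n = 240·161/583 = 66.2779; b·c/n = 27·155/583 = 7.1784
Stratum 2 (Site B): n = 352; a·d/n = 27·168/352 = 12.8864; b·c/n = 148·9/352 = 3.7841
Stratum 3 (Site C): n = 557; a·d/n = 165·249/557 = 73.7612; b·c/n = 106·37/557 = 7.0413
OR_MH = (66.2779 + 12.8864 + 73.7612) / (7.1784 + 3.7841 + 7.0413) = 152.9255 / 18.0038 = 8.49408

8.49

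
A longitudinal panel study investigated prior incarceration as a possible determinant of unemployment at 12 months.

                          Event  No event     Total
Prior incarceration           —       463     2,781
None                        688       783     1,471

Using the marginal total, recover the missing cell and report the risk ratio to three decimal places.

The missing cell is in the exposed row: 2781 − 463 = 2318.
So a = 2318, b = 463, c = 688, d = 783.
RR = [a/(a+b)] / [c/(c+d)] = (2318/2781) / (688/1471) = 0.83351/0.46771 = 1.78212

1.782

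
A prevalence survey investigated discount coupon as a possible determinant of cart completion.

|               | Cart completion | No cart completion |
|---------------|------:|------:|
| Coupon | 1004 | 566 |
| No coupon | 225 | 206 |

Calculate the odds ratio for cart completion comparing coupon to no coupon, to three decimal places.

1.624

Cells: a = 1004, b = 566, c = 225, d = 206.
OR = (a·d)/(b·c) = (1004 × 206) / (566 × 225) = 206824 / 127350 = 1.62406
The odds of cart completion are about 1.62 times as high in the coupon group.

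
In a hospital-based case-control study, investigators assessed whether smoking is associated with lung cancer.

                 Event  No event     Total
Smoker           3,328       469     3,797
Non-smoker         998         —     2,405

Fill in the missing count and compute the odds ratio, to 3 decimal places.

The missing cell is in the unexposed row: 2405 − 998 = 1407.
So a = 3328, b = 469, c = 998, d = 1407.
OR = (a·d)/(b·c) = (3328 × 1407) / (469 × 998) = 4682496 / 468062 = 10.00401

10.004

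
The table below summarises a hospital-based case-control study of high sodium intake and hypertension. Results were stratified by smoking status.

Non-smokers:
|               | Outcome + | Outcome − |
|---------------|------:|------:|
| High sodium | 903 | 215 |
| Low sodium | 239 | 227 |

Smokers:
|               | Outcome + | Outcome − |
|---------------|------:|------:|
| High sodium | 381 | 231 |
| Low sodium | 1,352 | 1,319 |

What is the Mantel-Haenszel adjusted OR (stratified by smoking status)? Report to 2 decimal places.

OR_MH = Σ(aᵢdᵢ/nᵢ) / Σ(bᵢcᵢ/nᵢ), where nᵢ is the stratum total.
Stratum 1 (Non-smokers): n = 1584; a·d/n = 903·227/1584 = 129.4072; b·c/n = 215·239/1584 = 32.4400
Stratum 2 (Smokers): n = 3283; a·d/n = 381·1319/3283 = 153.0731; b·c/n = 231·1352/3283 = 95.1301
OR_MH = (129.4072 + 153.0731) / (32.4400 + 95.1301) = 282.4803 / 127.5701 = 2.21431

2.21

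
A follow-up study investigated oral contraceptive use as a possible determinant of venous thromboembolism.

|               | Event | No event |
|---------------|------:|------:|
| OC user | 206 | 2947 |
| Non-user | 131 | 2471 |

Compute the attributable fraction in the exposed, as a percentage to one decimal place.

Cells: a = 206, b = 2947, c = 131, d = 2471.
Risk in exposed = 206/3153 = 0.06533; risk in unexposed = 131/2602 = 0.05035.
RR = 0.06533/0.05035 = 1.29771
AR% = (RR − 1)/RR × 100 = (1.29771 − 1)/1.29771 × 100 = 22.9415%

22.9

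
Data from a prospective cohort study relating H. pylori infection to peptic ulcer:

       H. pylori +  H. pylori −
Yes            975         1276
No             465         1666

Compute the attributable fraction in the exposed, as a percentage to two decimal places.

35.94

Reading the table with exposure as columns: a = 975 (H. pylori +, case), b = 465 (H. pylori +, non-case), c = 1276 (H. pylori −, case), d = 1666.
Risk in exposed = 975/1440 = 0.67708; risk in unexposed = 1276/2942 = 0.43372.
RR = 0.67708/0.43372 = 1.56111
AR% = (RR − 1)/RR × 100 = (1.56111 − 1)/1.56111 × 100 = 35.9431%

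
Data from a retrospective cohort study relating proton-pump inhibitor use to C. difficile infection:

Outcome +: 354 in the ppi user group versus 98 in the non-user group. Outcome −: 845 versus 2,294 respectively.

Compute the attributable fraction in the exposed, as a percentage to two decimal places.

86.12

From the description: a = 354, b = 845, c = 98, d = 2294.
Risk in exposed = 354/1199 = 0.29525; risk in unexposed = 98/2392 = 0.04097.
RR = 0.29525/0.04097 = 7.20641
AR% = (RR − 1)/RR × 100 = (7.20641 − 1)/7.20641 × 100 = 86.1235%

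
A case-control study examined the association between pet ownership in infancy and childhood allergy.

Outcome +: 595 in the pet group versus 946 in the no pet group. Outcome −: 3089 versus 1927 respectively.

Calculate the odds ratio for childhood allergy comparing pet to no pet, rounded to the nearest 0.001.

From the description: a = 595, b = 3089, c = 946, d = 1927.
OR = (a·d)/(b·c) = (595 × 1927) / (3089 × 946) = 1146565 / 2922194 = 0.39236
Exposure is associated with lower odds of childhood allergy (OR = 0.39 < 1).

0.392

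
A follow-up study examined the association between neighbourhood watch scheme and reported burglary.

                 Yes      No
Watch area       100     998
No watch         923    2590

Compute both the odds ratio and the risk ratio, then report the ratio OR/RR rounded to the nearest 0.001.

Cells: a = 100, b = 998, c = 923, d = 2590.
OR = (100·2590)/(998·923) = 259000/921154 = 0.28117
Risk in exposed = 100/1098 = 0.09107; risk in unexposed = 923/3513 = 0.26274; RR = 0.34664
OR/RR = 0.28117 / 0.34664 = 0.81114
The outcome is not rare, so the OR lies further from 1 than the RR.

0.811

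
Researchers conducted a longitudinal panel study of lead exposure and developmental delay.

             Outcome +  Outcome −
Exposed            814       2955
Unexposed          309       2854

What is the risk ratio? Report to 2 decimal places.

2.21

Cells: a = 814, b = 2955, c = 309, d = 2854.
Risk in exposed = 814/3769 = 0.21597; risk in unexposed = 309/3163 = 0.09769.
RR = 0.21597 / 0.09769 = 2.21075
The risk among the exposed is 2.21 times that among the unexposed.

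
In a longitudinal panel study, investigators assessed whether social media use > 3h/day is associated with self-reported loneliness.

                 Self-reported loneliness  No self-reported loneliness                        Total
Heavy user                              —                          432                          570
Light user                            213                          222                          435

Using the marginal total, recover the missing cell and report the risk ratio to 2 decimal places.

The missing cell is in the exposed row: 570 − 432 = 138.
So a = 138, b = 432, c = 213, d = 222.
RR = [a/(a+b)] / [c/(c+d)] = (138/570) / (213/435) = 0.24211/0.48966 = 0.49444

0.49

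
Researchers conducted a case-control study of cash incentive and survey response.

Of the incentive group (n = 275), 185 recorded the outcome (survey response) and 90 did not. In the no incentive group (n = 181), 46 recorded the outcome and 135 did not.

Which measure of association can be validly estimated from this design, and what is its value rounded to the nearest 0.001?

6.033

From the description: a = 185, b = 90, c = 46, d = 135.
This is a case-control study: participants were sampled on outcome status, so risks in the source population cannot be estimated directly — relative risk is not valid here. The odds ratio is the appropriate measure.
OR = (a·d)/(b·c) = (185 × 135) / (90 × 46) = 24975 / 4140 = 6.03261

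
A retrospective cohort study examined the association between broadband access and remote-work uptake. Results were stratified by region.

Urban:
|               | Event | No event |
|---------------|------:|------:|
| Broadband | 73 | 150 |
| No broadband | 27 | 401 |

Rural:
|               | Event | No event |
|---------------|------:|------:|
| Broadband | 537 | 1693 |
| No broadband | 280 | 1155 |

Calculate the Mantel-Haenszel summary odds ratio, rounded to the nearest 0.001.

OR_MH = Σ(aᵢdᵢ/nᵢ) / Σ(bᵢcᵢ/nᵢ), where nᵢ is the stratum total.
Stratum 1 (Urban): n = 651; a·d/n = 73·401/651 = 44.9662; b·c/n = 150·27/651 = 6.2212
Stratum 2 (Rural): n = 3665; a·d/n = 537·1155/3665 = 169.2319; b·c/n = 1693·280/3665 = 129.3424
OR_MH = (44.9662 + 169.2319) / (6.2212 + 129.3424) = 214.1981 / 135.5636 = 1.58006

1.580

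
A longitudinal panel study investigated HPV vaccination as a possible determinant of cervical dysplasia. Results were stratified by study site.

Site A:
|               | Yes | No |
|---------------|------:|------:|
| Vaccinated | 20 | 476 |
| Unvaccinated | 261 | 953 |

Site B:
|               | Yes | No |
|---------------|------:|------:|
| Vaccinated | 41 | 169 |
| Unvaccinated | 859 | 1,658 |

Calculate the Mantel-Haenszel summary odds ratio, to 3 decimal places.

OR_MH = Σ(aᵢdᵢ/nᵢ) / Σ(bᵢcᵢ/nᵢ), where nᵢ is the stratum total.
Stratum 1 (Site A): n = 1710; a·d/n = 20·953/1710 = 11.1462; b·c/n = 476·261/1710 = 72.6526
Stratum 2 (Site B): n = 2727; a·d/n = 41·1658/2727 = 24.9278; b·c/n = 169·859/2727 = 53.2347
OR_MH = (11.1462 + 24.9278) / (72.6526 + 53.2347) = 36.0740 / 125.8873 = 0.28656

0.287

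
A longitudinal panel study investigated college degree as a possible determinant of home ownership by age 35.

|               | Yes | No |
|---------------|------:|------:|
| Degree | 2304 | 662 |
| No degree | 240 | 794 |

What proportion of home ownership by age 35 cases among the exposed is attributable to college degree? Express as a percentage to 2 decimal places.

70.12

Cells: a = 2304, b = 662, c = 240, d = 794.
Risk in exposed = 2304/2966 = 0.77680; risk in unexposed = 240/1034 = 0.23211.
RR = 0.77680/0.23211 = 3.34673
AR% = (RR − 1)/RR × 100 = (3.34673 − 1)/3.34673 × 100 = 70.1201%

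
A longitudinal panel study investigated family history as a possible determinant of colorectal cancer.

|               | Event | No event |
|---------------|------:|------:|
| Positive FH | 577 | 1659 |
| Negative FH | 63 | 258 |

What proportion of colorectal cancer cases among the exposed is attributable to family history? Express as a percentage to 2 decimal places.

23.94

Cells: a = 577, b = 1659, c = 63, d = 258.
Risk in exposed = 577/2236 = 0.25805; risk in unexposed = 63/321 = 0.19626.
RR = 0.25805/0.19626 = 1.31483
AR% = (RR − 1)/RR × 100 = (1.31483 − 1)/1.31483 × 100 = 23.9443%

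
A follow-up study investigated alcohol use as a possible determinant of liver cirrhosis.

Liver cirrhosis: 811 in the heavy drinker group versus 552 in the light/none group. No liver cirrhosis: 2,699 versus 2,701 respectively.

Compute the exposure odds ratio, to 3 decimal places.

From the description: a = 811, b = 2699, c = 552, d = 2701.
OR = (a·d)/(b·c) = (811 × 2701) / (2699 × 552) = 2190511 / 1489848 = 1.47029
The odds of liver cirrhosis are about 1.47 times as high in the heavy drinker group.

1.470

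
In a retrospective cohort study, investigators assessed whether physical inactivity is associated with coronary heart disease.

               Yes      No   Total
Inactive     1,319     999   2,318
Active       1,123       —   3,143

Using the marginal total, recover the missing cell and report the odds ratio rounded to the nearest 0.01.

2.37

The missing cell is in the unexposed row: 3143 − 1123 = 2020.
So a = 1319, b = 999, c = 1123, d = 2020.
OR = (a·d)/(b·c) = (1319 × 2020) / (999 × 1123) = 2664380 / 1121877 = 2.37493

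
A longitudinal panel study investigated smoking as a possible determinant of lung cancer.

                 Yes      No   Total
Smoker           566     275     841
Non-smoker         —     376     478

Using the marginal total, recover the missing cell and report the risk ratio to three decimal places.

The missing cell is in the unexposed row: 478 − 376 = 102.
So a = 566, b = 275, c = 102, d = 376.
RR = [a/(a+b)] / [c/(c+d)] = (566/841) / (102/478) = 0.67301/0.21339 = 3.15390

3.154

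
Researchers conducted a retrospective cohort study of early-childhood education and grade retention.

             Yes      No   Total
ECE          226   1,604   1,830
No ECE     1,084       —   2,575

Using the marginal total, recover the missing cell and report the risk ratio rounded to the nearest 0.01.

The missing cell is in the unexposed row: 2575 − 1084 = 1491.
So a = 226, b = 1604, c = 1084, d = 1491.
RR = [a/(a+b)] / [c/(c+d)] = (226/1830) / (1084/2575) = 0.12350/0.42097 = 0.29336

0.29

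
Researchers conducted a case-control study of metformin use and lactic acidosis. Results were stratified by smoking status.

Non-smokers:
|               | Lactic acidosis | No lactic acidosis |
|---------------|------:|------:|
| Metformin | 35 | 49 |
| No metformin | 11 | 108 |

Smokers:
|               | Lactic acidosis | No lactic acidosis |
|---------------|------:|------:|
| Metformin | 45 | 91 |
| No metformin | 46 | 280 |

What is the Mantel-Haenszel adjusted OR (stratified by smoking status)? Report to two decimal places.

3.92

OR_MH = Σ(aᵢdᵢ/nᵢ) / Σ(bᵢcᵢ/nᵢ), where nᵢ is the stratum total.
Stratum 1 (Non-smokers): n = 203; a·d/n = 35·108/203 = 18.6207; b·c/n = 49·11/203 = 2.6552
Stratum 2 (Smokers): n = 462; a·d/n = 45·280/462 = 27.2727; b·c/n = 91·46/462 = 9.0606
OR_MH = (18.6207 + 27.2727) / (2.6552 + 9.0606) = 45.8934 / 11.7158 = 3.91723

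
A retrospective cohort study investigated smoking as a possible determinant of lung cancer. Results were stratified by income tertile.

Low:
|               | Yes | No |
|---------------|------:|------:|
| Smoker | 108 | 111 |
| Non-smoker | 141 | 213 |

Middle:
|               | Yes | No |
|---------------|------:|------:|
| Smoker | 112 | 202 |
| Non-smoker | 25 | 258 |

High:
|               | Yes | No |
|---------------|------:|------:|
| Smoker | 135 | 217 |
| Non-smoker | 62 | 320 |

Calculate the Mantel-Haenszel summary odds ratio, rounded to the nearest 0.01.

OR_MH = Σ(aᵢdᵢ/nᵢ) / Σ(bᵢcᵢ/nᵢ), where nᵢ is the stratum total.
Stratum 1 (Low): n = 573; a·d/n = 108·213/573 = 40.1466; b·c/n = 111·141/573 = 27.3141
Stratum 2 (Middle): n = 597; a·d/n = 112·258/597 = 48.4020; b·c/n = 202·25/597 = 8.4590
Stratum 3 (High): n = 734; a·d/n = 135·320/734 = 58.8556; b·c/n = 217·62/734 = 18.3297
OR_MH = (40.1466 + 48.4020 + 58.8556) / (27.3141 + 8.4590 + 18.3297) = 147.4042 / 54.1028 = 2.72452

2.72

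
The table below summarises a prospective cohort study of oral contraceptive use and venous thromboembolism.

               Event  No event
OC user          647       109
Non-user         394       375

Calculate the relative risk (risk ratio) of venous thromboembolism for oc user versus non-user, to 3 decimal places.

Cells: a = 647, b = 109, c = 394, d = 375.
Risk in exposed = 647/756 = 0.85582; risk in unexposed = 394/769 = 0.51235.
RR = 0.85582 / 0.51235 = 1.67037
The risk among the exposed is 1.67 times that among the unexposed.

1.670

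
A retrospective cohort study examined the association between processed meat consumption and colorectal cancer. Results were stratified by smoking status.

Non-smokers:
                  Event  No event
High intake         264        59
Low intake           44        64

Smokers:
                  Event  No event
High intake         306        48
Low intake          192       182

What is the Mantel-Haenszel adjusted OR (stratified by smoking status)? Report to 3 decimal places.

OR_MH = Σ(aᵢdᵢ/nᵢ) / Σ(bᵢcᵢ/nᵢ), where nᵢ is the stratum total.
Stratum 1 (Non-smokers): n = 431; a·d/n = 264·64/431 = 39.2019; b·c/n = 59·44/431 = 6.0232
Stratum 2 (Smokers): n = 728; a·d/n = 306·182/728 = 76.5000; b·c/n = 48·192/728 = 12.6593
OR_MH = (39.2019 + 76.5000) / (6.0232 + 12.6593) = 115.7019 / 18.6825 = 6.19305

6.193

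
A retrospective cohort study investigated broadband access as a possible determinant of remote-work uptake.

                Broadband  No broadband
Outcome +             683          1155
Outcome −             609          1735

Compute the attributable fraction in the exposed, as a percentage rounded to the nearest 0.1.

Reading the table with exposure as columns: a = 683 (Broadband, case), b = 609 (Broadband, non-case), c = 1155 (No broadband, case), d = 1735.
Risk in exposed = 683/1292 = 0.52864; risk in unexposed = 1155/2890 = 0.39965.
RR = 0.52864/0.39965 = 1.32274
AR% = (RR − 1)/RR × 100 = (1.32274 − 1)/1.32274 × 100 = 24.3993%

24.4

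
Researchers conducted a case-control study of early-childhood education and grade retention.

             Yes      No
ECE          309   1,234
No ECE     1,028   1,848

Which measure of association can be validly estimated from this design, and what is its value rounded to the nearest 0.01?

Cells: a = 309, b = 1234, c = 1028, d = 1848.
This is a case-control study: participants were sampled on outcome status, so risks in the source population cannot be estimated directly — relative risk is not valid here. The odds ratio is the appropriate measure.
OR = (a·d)/(b·c) = (309 × 1848) / (1234 × 1028) = 571032 / 1268552 = 0.45014

0.45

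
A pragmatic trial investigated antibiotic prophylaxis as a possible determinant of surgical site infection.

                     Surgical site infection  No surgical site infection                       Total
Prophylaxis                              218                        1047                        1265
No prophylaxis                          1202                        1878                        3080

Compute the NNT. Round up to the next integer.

Risk in treated group = 218/1265 = 0.17233; risk in control = 1202/3080 = 0.39026.
Absolute risk reduction = 0.39026 − 0.17233 = 0.21793
NNT = 1 / ARR = 1 / 0.21793 = 4.589 → round up → 5

5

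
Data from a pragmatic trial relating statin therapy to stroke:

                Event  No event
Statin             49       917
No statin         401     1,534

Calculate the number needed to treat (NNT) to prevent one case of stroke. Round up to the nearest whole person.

Risk in treated group = 49/966 = 0.05072; risk in control = 401/1935 = 0.20724.
Absolute risk reduction = 0.20724 − 0.05072 = 0.15651
NNT = 1 / ARR = 1 / 0.15651 = 6.389 → round up → 7

7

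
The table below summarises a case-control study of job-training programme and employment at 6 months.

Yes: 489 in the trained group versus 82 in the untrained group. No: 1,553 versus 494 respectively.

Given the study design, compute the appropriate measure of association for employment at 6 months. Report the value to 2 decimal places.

1.90

From the description: a = 489, b = 1553, c = 82, d = 494.
This is a case-control study: participants were sampled on outcome status, so risks in the source population cannot be estimated directly — relative risk is not valid here. The odds ratio is the appropriate measure.
OR = (a·d)/(b·c) = (489 × 494) / (1553 × 82) = 241566 / 127346 = 1.89693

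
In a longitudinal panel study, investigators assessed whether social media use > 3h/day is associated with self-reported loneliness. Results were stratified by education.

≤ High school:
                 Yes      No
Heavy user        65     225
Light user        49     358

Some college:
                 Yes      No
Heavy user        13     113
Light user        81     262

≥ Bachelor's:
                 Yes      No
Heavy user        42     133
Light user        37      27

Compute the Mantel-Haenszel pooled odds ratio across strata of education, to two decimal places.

OR_MH = Σ(aᵢdᵢ/nᵢ) / Σ(bᵢcᵢ/nᵢ), where nᵢ is the stratum total.
Stratum 1 (≤ High school): n = 697; a·d/n = 65·358/697 = 33.3859; b·c/n = 225·49/697 = 15.8178
Stratum 2 (Some college): n = 469; a·d/n = 13·262/469 = 7.2623; b·c/n = 113·81/469 = 19.5160
Stratum 3 (≥ Bachelor's): n = 239; a·d/n = 42·27/239 = 4.7448; b·c/n = 133·37/239 = 20.5900
OR_MH = (33.3859 + 7.2623 + 4.7448) / (15.8178 + 19.5160 + 20.5900) = 45.3930 / 55.9237 = 0.81169

0.81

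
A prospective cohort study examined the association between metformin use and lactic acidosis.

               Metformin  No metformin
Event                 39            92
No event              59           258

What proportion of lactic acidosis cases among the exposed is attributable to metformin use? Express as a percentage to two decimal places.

Reading the table with exposure as columns: a = 39 (Metformin, case), b = 59 (Metformin, non-case), c = 92 (No metformin, case), d = 258.
Risk in exposed = 39/98 = 0.39796; risk in unexposed = 92/350 = 0.26286.
RR = 0.39796/0.26286 = 1.51398
AR% = (RR − 1)/RR × 100 = (1.51398 − 1)/1.51398 × 100 = 33.9487%

33.95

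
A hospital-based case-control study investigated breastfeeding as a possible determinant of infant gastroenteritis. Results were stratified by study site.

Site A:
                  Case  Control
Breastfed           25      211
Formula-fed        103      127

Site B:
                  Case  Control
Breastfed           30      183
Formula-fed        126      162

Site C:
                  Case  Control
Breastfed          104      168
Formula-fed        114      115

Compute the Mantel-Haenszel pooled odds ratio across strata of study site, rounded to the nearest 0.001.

0.309

OR_MH = Σ(aᵢdᵢ/nᵢ) / Σ(bᵢcᵢ/nᵢ), where nᵢ is the stratum total.
Stratum 1 (Site A): n = 466; a·d/n = 25·127/466 = 6.8133; b·c/n = 211·103/466 = 46.6373
Stratum 2 (Site B): n = 501; a·d/n = 30·162/501 = 9.7006; b·c/n = 183·126/501 = 46.0240
Stratum 3 (Site C): n = 501; a·d/n = 104·115/501 = 23.8723; b·c/n = 168·114/501 = 38.2275
OR_MH = (6.8133 + 9.7006 + 23.8723) / (46.6373 + 46.0240 + 38.2275) = 40.3862 / 130.8888 = 0.30855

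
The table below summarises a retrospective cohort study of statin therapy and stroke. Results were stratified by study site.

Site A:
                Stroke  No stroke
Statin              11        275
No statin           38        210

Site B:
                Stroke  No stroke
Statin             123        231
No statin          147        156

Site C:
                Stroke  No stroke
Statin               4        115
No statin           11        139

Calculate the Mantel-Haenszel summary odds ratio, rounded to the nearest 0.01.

OR_MH = Σ(aᵢdᵢ/nᵢ) / Σ(bᵢcᵢ/nᵢ), where nᵢ is the stratum total.
Stratum 1 (Site A): n = 534; a·d/n = 11·210/534 = 4.3258; b·c/n = 275·38/534 = 19.5693
Stratum 2 (Site B): n = 657; a·d/n = 123·156/657 = 29.2055; b·c/n = 231·147/657 = 51.6849
Stratum 3 (Site C): n = 269; a·d/n = 4·139/269 = 2.0669; b·c/n = 115·11/269 = 4.7026
OR_MH = (4.3258 + 29.2055 + 2.0669) / (19.5693 + 51.6849 + 4.7026) = 35.5982 / 75.9568 = 0.46866

0.47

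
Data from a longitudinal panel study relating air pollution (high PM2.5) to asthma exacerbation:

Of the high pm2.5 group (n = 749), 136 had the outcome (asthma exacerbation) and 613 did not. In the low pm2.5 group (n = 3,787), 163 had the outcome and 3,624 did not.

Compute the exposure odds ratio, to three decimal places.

4.933

From the description: a = 136, b = 613, c = 163, d = 3624.
OR = (a·d)/(b·c) = (136 × 3624) / (613 × 163) = 492864 / 99919 = 4.93264
The odds of asthma exacerbation are about 4.93 times as high in the high pm2.5 group.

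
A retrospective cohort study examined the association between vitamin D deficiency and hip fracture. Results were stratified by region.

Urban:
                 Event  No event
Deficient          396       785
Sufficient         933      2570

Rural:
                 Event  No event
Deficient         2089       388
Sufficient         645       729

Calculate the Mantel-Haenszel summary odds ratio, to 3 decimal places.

OR_MH = Σ(aᵢdᵢ/nᵢ) / Σ(bᵢcᵢ/nᵢ), where nᵢ is the stratum total.
Stratum 1 (Urban): n = 4684; a·d/n = 396·2570/4684 = 217.2758; b·c/n = 785·933/4684 = 156.3632
Stratum 2 (Rural): n = 3851; a·d/n = 2089·729/3851 = 395.4508; b·c/n = 388·645/3851 = 64.9857
OR_MH = (217.2758 + 395.4508) / (156.3632 + 64.9857) = 612.7266 / 221.3489 = 2.76815

2.768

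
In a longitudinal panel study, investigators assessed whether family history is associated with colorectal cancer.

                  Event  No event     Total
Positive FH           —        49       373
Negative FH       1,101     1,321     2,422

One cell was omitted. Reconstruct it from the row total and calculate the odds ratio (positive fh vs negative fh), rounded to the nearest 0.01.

The missing cell is in the exposed row: 373 − 49 = 324.
So a = 324, b = 49, c = 1101, d = 1321.
OR = (a·d)/(b·c) = (324 × 1321) / (49 × 1101) = 428004 / 53949 = 7.93349

7.93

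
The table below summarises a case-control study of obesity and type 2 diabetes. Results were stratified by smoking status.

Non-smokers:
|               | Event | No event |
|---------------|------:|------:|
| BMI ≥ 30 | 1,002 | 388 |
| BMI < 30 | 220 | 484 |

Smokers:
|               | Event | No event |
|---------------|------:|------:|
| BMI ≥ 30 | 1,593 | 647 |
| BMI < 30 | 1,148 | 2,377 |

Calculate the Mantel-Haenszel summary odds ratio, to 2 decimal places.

5.24

OR_MH = Σ(aᵢdᵢ/nᵢ) / Σ(bᵢcᵢ/nᵢ), where nᵢ is the stratum total.
Stratum 1 (Non-smokers): n = 2094; a·d/n = 1002·484/2094 = 231.5989; b·c/n = 388·220/2094 = 40.7641
Stratum 2 (Smokers): n = 5765; a·d/n = 1593·2377/5765 = 656.8189; b·c/n = 647·1148/5765 = 128.8389
OR_MH = (231.5989 + 656.8189) / (40.7641 + 128.8389) = 888.4178 / 169.6029 = 5.23822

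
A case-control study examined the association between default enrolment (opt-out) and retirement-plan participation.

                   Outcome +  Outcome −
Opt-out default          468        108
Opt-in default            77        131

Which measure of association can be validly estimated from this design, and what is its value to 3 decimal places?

Cells: a = 468, b = 108, c = 77, d = 131.
This is a case-control study: participants were sampled on outcome status, so risks in the source population cannot be estimated directly — relative risk is not valid here. The odds ratio is the appropriate measure.
OR = (a·d)/(b·c) = (468 × 131) / (108 × 77) = 61308 / 8316 = 7.37229

7.372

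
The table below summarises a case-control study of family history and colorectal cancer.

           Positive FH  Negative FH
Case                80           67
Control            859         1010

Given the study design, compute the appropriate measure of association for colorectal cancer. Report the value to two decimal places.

1.40

Reading the table with exposure as columns: a = 80 (Positive FH, case), b = 859 (Positive FH, non-case), c = 67 (Negative FH, case), d = 1010.
This is a case-control study: participants were sampled on outcome status, so risks in the source population cannot be estimated directly — relative risk is not valid here. The odds ratio is the appropriate measure.
OR = (a·d)/(b·c) = (80 × 1010) / (859 × 67) = 80800 / 57553 = 1.40392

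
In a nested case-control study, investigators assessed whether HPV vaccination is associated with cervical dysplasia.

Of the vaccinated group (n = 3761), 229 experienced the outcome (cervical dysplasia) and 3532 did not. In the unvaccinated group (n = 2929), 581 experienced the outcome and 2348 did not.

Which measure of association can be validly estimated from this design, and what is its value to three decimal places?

0.262

From the description: a = 229, b = 3532, c = 581, d = 2348.
This is a nested case-control study: participants were sampled on outcome status, so risks in the source population cannot be estimated directly — relative risk is not valid here. The odds ratio is the appropriate measure.
OR = (a·d)/(b·c) = (229 × 2348) / (3532 × 581) = 537692 / 2052092 = 0.26202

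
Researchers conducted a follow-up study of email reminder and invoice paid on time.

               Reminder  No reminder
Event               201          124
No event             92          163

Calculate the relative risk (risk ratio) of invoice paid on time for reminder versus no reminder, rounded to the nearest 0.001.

Reading the table with exposure as columns: a = 201 (Reminder, case), b = 92 (Reminder, non-case), c = 124 (No reminder, case), d = 163.
Risk in exposed = 201/293 = 0.68601; risk in unexposed = 124/287 = 0.43206.
RR = 0.68601 / 0.43206 = 1.58777
The risk among the exposed is 1.59 times that among the unexposed.

1.588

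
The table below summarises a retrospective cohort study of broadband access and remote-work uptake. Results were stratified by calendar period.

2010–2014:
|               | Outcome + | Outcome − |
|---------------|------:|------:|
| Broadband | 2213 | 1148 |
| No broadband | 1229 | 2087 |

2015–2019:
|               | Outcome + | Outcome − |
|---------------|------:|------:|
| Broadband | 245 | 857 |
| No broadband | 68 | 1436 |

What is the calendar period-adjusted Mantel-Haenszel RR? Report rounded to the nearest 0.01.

RR_MH = Σ(aᵢ·n₀ᵢ/nᵢ) / Σ(cᵢ·n₁ᵢ/nᵢ), with n₁ᵢ = aᵢ+bᵢ (exposed), n₀ᵢ = cᵢ+dᵢ (unexposed), nᵢ = n₁ᵢ+n₀ᵢ.
Stratum 1 (2010–2014): n₁ = 3361, n₀ = 3316, n = 6677; a·n₀/n = 2213·3316/6677 = 1099.0427; c·n₁/n = 1229·3361/6677 = 618.6415
Stratum 2 (2015–2019): n₁ = 1102, n₀ = 1504, n = 2606; a·n₀/n = 245·1504/2606 = 141.3968; c·n₁/n = 68·1102/2606 = 28.7552
RR_MH = (1099.0427 + 141.3968) / (618.6415 + 28.7552) = 1240.4395 / 647.3966 = 1.91604

1.92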